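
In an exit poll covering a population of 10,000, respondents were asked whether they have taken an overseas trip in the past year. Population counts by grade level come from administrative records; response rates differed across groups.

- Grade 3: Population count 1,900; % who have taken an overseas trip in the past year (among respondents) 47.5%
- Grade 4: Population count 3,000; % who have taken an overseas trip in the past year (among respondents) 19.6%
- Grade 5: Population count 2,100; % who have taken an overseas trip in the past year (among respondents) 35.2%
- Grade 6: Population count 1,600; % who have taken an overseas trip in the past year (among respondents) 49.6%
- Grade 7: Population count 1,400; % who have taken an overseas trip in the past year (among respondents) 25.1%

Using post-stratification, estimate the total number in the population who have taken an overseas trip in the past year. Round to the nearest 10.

3,370

Apply each group's respondent rate to its population count:
  Grade 3: 1,900 × 47.5% = 902.5
  Grade 4: 3,000 × 19.6% = 588
  Grade 5: 2,100 × 35.2% = 739.2
  Grade 6: 1,600 × 49.6% = 793.6
  Grade 7: 1,400 × 25.1% = 351.4
Estimated total = 3374.7 → 3,370.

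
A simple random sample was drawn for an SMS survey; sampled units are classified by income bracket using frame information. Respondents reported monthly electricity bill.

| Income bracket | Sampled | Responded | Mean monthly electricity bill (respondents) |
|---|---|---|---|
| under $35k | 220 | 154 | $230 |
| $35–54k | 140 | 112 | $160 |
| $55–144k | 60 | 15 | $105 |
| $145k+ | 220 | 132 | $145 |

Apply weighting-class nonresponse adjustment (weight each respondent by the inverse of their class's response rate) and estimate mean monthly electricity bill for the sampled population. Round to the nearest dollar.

$174

Response rates by class: under $35k 154/220 = 70%, $35–54k 112/140 = 80%, $55–144k 15/60 = 25%, $145k+ 132/220 = 60%.
Inverse-response-rate weighting restores each class to its sampled count, so class totals weight by n_sampled:
  under $35k: 220 × 230 = 50,600
  $35–54k: 140 × 160 = 22,400
  $55–144k: 60 × 105 = 6300
  $145k+: 220 × 145 = 31,900
Adjusted estimate = 111,200 / 640 = 173.75 → $174.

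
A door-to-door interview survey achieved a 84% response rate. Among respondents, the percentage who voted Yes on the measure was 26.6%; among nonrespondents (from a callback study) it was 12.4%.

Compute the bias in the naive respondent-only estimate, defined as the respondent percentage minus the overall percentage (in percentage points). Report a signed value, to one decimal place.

+2.3 percentage points

Nonresponse fraction = 1 − 0.84 = 0.16.
Bias = (nonresponse fraction) × (respondent percentage − nonrespondent percentage)
     = 0.16 × (26.6 − 12.4) = 0.16 × 14.2 = 2.272.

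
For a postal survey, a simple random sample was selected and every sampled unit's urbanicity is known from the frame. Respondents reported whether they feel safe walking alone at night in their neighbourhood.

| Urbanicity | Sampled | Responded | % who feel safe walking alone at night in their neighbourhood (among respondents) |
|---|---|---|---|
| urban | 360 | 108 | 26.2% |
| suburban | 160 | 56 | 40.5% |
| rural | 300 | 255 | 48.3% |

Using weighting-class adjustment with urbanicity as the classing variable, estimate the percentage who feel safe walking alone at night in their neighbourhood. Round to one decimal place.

Class response rates: urban 108/360 = 30%, suburban 56/160 = 35%, rural 255/300 = 85%.
Weighting each respondent by the inverse class response rate inflates each class back to its sampled size, so the class weight is n_sampled:
  urban: 360 × 26.2 = 9432
  suburban: 160 × 40.5 = 6480
  rural: 300 × 48.3 = 14,490
Adjusted estimate = 30,402 / 820 = 37.0756 → 37.1%.

37.1%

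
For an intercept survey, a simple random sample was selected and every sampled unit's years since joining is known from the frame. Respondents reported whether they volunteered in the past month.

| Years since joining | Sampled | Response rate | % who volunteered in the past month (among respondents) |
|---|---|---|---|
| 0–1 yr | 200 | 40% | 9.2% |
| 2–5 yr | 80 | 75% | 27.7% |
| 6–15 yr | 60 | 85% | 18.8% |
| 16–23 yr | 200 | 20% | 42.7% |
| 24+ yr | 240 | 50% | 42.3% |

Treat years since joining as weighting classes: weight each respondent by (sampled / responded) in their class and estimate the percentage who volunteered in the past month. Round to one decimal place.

Each respondent's weight = sampled/responded in their class; summing within a class gives n_sampled, so:
  0–1 yr: 200 × 9.2 = 1840
  2–5 yr: 80 × 27.7 = 2216
  6–15 yr: 60 × 18.8 = 1128
  16–23 yr: 200 × 42.7 = 8540
  24+ yr: 240 × 42.3 = 10,152
Adjusted estimate = 23,876 / 780 = 30.6103 → 30.6%.

30.6%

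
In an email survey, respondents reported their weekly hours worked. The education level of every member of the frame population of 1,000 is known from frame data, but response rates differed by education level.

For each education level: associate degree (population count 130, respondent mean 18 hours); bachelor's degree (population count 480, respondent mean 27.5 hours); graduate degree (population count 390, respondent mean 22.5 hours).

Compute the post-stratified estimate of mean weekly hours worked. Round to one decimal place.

Reweight to the known education level distribution:
  associate degree: (130/1,000) × 18 = 2.34
  bachelor's degree: (480/1,000) × 27.5 = 13.2
  graduate degree: (390/1,000) × 22.5 = 8.775
Post-stratified estimate = 24.315 → 24.3.

24.3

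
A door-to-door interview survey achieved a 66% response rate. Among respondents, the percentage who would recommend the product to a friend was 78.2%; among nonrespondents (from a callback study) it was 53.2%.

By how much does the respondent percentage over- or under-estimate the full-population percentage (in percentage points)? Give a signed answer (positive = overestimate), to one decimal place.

+8.5 percentage points

Nonresponse fraction = 1 − 0.66 = 0.34.
Bias = (nonresponse fraction) × (respondent percentage − nonrespondent percentage)
     = 0.34 × (78.2 − 53.2) = 0.34 × 25 = 8.5.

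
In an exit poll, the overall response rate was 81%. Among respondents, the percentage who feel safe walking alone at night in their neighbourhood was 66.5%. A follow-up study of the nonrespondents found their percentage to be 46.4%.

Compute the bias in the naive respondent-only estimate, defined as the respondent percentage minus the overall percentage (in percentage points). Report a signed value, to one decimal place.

Nonresponse fraction = 1 − 0.81 = 0.19.
Bias = (nonresponse fraction) × (respondent percentage − nonrespondent percentage)
     = 0.19 × (66.5 − 46.4) = 0.19 × 20.1 = 3.819.

+3.8 percentage points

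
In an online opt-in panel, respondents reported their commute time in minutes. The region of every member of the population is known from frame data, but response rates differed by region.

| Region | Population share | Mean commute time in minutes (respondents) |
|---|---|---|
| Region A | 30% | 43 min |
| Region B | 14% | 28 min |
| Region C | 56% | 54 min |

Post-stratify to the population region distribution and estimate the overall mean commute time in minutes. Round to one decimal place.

47.1

Post-stratification weights by population share, not respondent share:
  Region A: 0.3 × 43 = 12.9
  Region B: 0.14 × 28 = 3.92
  Region C: 0.56 × 54 = 30.24
Post-stratified estimate = 47.06 → 47.1.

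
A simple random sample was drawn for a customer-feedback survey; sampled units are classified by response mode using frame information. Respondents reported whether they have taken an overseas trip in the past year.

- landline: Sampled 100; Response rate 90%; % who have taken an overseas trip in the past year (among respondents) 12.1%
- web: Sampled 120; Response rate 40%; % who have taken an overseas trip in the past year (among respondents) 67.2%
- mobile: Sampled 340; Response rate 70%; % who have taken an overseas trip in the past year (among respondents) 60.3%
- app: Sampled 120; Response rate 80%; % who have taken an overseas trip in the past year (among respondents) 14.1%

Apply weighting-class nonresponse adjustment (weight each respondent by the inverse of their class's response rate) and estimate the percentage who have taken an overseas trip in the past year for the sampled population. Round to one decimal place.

46.3%

Inverse-response-rate weighting restores each class to its sampled count, so class totals weight by n_sampled:
  landline: 100 × 12.1 = 1210
  web: 120 × 67.2 = 8064
  mobile: 340 × 60.3 = 20,502
  app: 120 × 14.1 = 1692
Adjusted estimate = 31,468 / 680 = 46.2765 → 46.3%.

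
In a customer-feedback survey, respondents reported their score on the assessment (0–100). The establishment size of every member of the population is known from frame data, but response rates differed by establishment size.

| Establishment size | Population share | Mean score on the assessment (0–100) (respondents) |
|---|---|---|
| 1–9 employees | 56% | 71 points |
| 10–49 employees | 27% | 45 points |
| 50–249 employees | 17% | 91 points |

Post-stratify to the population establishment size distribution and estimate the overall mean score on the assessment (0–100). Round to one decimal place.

Weight each group's respondent value by its population share:
  1–9 employees: 0.56 × 71 = 39.76
  10–49 employees: 0.27 × 45 = 12.15
  50–249 employees: 0.17 × 91 = 15.47
Post-stratified estimate = 67.38 → 67.4.

67.4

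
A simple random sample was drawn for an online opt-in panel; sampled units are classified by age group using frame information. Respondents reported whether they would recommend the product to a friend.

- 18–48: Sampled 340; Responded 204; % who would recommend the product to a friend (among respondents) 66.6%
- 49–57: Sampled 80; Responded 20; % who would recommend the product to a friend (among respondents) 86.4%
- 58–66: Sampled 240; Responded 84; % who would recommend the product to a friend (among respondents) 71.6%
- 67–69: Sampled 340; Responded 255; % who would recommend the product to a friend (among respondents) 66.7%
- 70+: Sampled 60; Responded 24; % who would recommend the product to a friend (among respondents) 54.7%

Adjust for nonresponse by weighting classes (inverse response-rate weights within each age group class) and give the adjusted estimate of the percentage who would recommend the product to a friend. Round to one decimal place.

Class response rates: 18–48 204/340 = 60%, 49–57 20/80 = 25%, 58–66 84/240 = 35%, 67–69 255/340 = 75%, 70+ 24/60 = 40%.
Each respondent's weight = sampled/responded in their class; summing within a class gives n_sampled, so:
  18–48: 340 × 66.6 = 22644
  49–57: 80 × 86.4 = 6912
  58–66: 240 × 71.6 = 17,184
  67–69: 340 × 66.7 = 22,678
  70+: 60 × 54.7 = 3282
Adjusted estimate = 72,700 / 1,060 = 68.5849 → 68.6%.

68.6%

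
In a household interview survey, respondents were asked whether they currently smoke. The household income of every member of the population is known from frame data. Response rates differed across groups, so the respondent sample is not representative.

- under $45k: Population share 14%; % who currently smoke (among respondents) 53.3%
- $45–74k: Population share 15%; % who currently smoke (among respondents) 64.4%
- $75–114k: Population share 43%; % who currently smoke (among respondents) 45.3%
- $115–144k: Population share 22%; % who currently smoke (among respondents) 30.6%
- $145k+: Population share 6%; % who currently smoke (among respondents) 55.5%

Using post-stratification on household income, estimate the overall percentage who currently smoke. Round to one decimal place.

46.7%

Each cell contributes population-share × respondent value:
  under $45k: 0.14 × 53.3 = 7.462
  $45–74k: 0.15 × 64.4 = 9.66
  $75–114k: 0.43 × 45.3 = 19.479
  $115–144k: 0.22 × 30.6 = 6.732
  $145k+: 0.06 × 55.5 = 3.33
Post-stratified estimate = 46.663 → 46.7%.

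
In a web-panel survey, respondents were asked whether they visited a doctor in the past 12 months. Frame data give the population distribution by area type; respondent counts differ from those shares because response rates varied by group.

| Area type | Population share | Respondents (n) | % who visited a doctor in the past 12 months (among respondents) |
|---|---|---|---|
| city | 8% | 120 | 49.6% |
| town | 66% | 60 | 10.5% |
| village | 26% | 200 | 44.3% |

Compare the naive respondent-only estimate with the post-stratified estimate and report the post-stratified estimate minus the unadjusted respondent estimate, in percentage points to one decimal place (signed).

-18.2 percentage points

Unadjusted (pooled respondent) estimate weights by respondent counts:
  (120/380)×49.6 + (60/380)×10.5 + (200/380)×44.3 = 40.6368%
Reweighting by population area type shares:
  0.08×49.6 + 0.66×10.5 + 0.26×44.3 = 22.416%
Difference = 22.416 − 40.6368 = -18.2208 pp.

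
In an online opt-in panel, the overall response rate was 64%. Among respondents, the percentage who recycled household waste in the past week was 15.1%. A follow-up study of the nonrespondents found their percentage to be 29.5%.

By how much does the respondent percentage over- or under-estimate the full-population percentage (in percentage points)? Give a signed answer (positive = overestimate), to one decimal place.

Nonresponse fraction = 1 − 0.64 = 0.36.
Bias = (nonresponse fraction) × (respondent percentage − nonrespondent percentage)
     = 0.36 × (15.1 − 29.5) = 0.36 × -14.4 = -5.184.

-5.2 percentage points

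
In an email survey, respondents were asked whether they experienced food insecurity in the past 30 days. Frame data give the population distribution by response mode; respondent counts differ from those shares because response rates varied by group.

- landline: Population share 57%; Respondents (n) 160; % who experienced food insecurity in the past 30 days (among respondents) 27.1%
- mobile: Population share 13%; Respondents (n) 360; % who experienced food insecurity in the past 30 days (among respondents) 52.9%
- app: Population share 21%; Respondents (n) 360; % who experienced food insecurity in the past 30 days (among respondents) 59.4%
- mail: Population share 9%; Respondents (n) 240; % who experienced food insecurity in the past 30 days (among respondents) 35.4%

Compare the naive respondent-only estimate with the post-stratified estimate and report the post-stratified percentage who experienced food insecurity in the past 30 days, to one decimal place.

Unadjusted (pooled respondent) estimate weights by respondent counts:
  (160/1120)×27.1 + (360/1120)×52.9 + (360/1120)×59.4 + (240/1120)×35.4 = 47.5536%
Reweighting by population response mode shares:
  0.57×27.1 + 0.13×52.9 + 0.21×59.4 + 0.09×35.4 = 37.984%

38.0%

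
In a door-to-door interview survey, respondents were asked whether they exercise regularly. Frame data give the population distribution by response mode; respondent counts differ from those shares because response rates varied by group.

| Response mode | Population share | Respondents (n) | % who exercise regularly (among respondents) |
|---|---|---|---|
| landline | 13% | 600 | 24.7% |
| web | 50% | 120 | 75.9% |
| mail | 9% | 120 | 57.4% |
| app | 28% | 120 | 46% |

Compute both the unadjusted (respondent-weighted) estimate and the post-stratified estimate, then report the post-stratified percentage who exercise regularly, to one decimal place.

Unadjusted (pooled respondent) estimate weights by respondent counts:
  (600/960)×24.7 + (120/960)×75.9 + (120/960)×57.4 + (120/960)×46 = 37.85%
Reweighting by population response mode shares:
  0.13×24.7 + 0.5×75.9 + 0.09×57.4 + 0.28×46 = 59.207%

59.2%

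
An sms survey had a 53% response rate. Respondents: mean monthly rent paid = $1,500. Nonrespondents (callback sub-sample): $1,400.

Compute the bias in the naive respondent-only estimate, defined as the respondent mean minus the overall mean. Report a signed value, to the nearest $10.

+$50

Nonresponse fraction = 1 − 0.53 = 0.47.
Bias = (nonresponse fraction) × (respondent mean − nonrespondent mean)
     = 0.47 × (1500 − 1400) = 0.47 × 100 = 47.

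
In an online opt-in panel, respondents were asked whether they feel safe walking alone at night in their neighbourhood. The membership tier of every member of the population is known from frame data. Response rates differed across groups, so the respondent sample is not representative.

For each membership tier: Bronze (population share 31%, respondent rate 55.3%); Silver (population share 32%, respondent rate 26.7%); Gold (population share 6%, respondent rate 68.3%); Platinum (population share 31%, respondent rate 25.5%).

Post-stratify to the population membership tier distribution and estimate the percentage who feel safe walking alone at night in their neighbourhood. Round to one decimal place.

37.7%

Post-stratification weights by population share, not respondent share:
  Bronze: 0.31 × 55.3 = 17.143
  Silver: 0.32 × 26.7 = 8.544
  Gold: 0.06 × 68.3 = 4.098
  Platinum: 0.31 × 25.5 = 7.905
Post-stratified estimate = 37.69 → 37.7%.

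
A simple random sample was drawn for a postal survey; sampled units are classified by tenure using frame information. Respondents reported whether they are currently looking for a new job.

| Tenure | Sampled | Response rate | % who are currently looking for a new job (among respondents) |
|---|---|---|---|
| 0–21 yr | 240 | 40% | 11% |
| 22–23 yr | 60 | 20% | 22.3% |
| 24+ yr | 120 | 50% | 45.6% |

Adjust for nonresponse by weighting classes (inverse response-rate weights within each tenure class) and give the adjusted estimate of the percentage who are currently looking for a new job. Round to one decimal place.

22.5%

With weight = n_sampled/n_responded per class, the weighted class total is n_sampled:
  0–21 yr: 240 × 11 = 2640
  22–23 yr: 60 × 22.3 = 1338
  24+ yr: 120 × 45.6 = 5472
Adjusted estimate = 9450 / 420 = 22.5 → 22.5%.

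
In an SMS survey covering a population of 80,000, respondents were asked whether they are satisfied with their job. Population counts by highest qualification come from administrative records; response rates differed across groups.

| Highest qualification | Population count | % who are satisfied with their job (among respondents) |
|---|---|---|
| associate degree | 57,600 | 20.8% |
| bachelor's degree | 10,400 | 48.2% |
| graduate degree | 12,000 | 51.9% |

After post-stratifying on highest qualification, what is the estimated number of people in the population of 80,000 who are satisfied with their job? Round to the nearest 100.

23,200

Estimated count per cell = population count × respondent percentage:
  associate degree: 57,600 × 20.8% = 11980.8
  bachelor's degree: 10,400 × 48.2% = 5012.8
  graduate degree: 12,000 × 51.9% = 6228
Estimated total = 23221.6 → 23,200.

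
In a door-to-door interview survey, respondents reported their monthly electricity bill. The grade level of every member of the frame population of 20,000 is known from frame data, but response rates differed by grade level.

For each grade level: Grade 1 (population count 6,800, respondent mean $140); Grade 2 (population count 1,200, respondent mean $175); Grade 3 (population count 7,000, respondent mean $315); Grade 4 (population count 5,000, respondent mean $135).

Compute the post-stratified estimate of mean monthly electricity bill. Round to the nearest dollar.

$202

Reweight to the known grade level distribution:
  Grade 1: (6,800/20,000) × 140 = 47.6
  Grade 2: (1,200/20,000) × 175 = 10.5
  Grade 3: (7,000/20,000) × 315 = 110.25
  Grade 4: (5,000/20,000) × 135 = 33.75
Post-stratified estimate = 202.1 → $202.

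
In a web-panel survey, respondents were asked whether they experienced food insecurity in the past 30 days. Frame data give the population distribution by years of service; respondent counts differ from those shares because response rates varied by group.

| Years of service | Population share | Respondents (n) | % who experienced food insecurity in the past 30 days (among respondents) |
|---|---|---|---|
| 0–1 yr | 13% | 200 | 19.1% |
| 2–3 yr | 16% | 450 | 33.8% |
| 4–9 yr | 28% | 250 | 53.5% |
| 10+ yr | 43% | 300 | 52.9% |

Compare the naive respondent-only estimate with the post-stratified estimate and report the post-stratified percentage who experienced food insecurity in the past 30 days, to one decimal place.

45.6%

Without adjustment, the pooled respondent share is:
  (200/1200)×19.1 + (450/1200)×33.8 + (250/1200)×53.5 + (300/1200)×52.9 = 40.2292%
Post-stratified estimate weights by population shares:
  0.13×19.1 + 0.16×33.8 + 0.28×53.5 + 0.43×52.9 = 45.618%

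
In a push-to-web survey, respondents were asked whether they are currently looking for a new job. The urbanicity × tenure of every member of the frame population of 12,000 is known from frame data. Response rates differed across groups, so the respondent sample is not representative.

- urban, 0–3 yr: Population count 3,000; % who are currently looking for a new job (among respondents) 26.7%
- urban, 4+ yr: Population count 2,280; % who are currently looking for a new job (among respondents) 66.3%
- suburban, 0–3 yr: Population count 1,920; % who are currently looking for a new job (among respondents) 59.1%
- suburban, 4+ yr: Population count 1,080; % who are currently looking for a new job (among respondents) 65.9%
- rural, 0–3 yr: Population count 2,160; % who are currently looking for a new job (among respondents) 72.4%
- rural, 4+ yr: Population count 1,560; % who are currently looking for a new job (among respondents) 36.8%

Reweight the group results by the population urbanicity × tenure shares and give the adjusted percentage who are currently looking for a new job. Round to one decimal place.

Reweight to the known urbanicity × tenure distribution:
  urban, 0–3 yr: (3,000/12,000) × 26.7 = 6.675
  urban, 4+ yr: (2,280/12,000) × 66.3 = 12.597
  suburban, 0–3 yr: (1,920/12,000) × 59.1 = 9.456
  suburban, 4+ yr: (1,080/12,000) × 65.9 = 5.931
  rural, 0–3 yr: (2,160/12,000) × 72.4 = 13.032
  rural, 4+ yr: (1,560/12,000) × 36.8 = 4.784
Post-stratified estimate = 52.475 → 52.5%.

52.5%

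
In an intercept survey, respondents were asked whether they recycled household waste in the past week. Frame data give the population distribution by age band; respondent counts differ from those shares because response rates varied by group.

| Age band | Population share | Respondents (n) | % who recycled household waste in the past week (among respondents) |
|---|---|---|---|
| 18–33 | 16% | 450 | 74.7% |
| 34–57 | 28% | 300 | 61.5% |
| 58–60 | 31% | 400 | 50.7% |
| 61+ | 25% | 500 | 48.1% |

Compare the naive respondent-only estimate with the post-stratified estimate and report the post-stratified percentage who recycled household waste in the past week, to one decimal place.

56.9%

Without adjustment, the pooled respondent share is:
  (450/1650)×74.7 + (300/1650)×61.5 + (400/1650)×50.7 + (500/1650)×48.1 = 58.4212%
Reweighting by population age band shares:
  0.16×74.7 + 0.28×61.5 + 0.31×50.7 + 0.25×48.1 = 56.914%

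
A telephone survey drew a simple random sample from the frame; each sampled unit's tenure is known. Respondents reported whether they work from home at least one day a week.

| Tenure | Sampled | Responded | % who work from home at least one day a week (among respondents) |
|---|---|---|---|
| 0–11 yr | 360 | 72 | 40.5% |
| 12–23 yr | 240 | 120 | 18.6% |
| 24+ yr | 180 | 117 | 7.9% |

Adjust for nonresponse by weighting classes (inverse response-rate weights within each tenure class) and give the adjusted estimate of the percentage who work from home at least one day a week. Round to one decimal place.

Class response rates: 0–11 yr 72/360 = 20%, 12–23 yr 120/240 = 50%, 24+ yr 117/180 = 65%.
Weighting each respondent by the inverse class response rate inflates each class back to its sampled size, so the class weight is n_sampled:
  0–11 yr: 360 × 40.5 = 14,580
  12–23 yr: 240 × 18.6 = 4464
  24+ yr: 180 × 7.9 = 1422
Adjusted estimate = 20,466 / 780 = 26.2385 → 26.2%.

26.2%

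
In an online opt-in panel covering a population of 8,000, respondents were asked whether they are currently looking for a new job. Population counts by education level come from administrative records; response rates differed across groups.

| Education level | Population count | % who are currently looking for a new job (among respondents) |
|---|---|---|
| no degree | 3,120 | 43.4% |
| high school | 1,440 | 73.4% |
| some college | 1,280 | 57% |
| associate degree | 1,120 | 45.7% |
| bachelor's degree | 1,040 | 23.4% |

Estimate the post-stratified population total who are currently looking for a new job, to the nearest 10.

3,900

Estimated count per cell = population count × respondent percentage:
  no degree: 3,120 × 43.4% = 1354.08
  high school: 1,440 × 73.4% = 1056.96
  some college: 1,280 × 57% = 729.6
  associate degree: 1,120 × 45.7% = 511.84
  bachelor's degree: 1,040 × 23.4% = 243.36
Estimated total = 3895.84 → 3,900.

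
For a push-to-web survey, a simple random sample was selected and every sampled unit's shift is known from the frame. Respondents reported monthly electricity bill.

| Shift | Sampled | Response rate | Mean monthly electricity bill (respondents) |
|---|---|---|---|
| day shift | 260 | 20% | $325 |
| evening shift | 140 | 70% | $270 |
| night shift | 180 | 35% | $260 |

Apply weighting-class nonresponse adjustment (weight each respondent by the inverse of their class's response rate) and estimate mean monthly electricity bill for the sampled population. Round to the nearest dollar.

Weighting each respondent by the inverse class response rate inflates each class back to its sampled size, so the class weight is n_sampled:
  day shift: 260 × 325 = 84,500
  evening shift: 140 × 270 = 37,800
  night shift: 180 × 260 = 46,800
Adjusted estimate = 169,100 / 580 = 291.552 → $292.

$292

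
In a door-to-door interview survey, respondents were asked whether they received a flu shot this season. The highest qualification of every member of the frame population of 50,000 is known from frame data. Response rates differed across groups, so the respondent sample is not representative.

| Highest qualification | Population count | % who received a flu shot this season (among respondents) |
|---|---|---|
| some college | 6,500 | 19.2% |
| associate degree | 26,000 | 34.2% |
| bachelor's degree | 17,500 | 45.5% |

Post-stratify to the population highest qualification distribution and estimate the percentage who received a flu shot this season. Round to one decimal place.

Each cell contributes population-share × respondent value:
  some college: (6,500/50,000) × 19.2 = 2.496
  associate degree: (26,000/50,000) × 34.2 = 17.784
  bachelor's degree: (17,500/50,000) × 45.5 = 15.925
Post-stratified estimate = 36.205 → 36.2%.

36.2%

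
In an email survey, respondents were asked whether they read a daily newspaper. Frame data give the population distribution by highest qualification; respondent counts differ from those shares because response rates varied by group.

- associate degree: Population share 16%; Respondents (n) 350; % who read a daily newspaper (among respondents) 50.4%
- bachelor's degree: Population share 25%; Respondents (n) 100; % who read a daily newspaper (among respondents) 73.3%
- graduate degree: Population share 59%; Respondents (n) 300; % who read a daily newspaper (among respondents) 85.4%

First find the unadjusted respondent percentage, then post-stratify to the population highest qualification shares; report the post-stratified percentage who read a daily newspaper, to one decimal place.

76.8%

Naive respondent-only estimate (weights = respondent counts):
  (350/750)×50.4 + (100/750)×73.3 + (300/750)×85.4 = 67.4533%
Post-stratified estimate weights by population shares:
  0.16×50.4 + 0.25×73.3 + 0.59×85.4 = 76.775%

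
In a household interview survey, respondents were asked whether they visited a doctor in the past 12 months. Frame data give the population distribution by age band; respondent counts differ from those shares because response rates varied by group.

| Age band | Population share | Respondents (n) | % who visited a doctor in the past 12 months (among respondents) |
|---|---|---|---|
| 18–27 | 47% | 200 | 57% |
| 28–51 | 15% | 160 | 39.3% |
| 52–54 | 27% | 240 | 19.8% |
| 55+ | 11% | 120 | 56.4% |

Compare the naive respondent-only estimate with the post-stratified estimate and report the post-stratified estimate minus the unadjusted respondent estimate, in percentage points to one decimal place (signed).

+3.7 percentage points

Without adjustment, the pooled respondent share is:
  (200/720)×57 + (160/720)×39.3 + (240/720)×19.8 + (120/720)×56.4 = 40.5667%
Post-stratified estimate weights by population shares:
  0.47×57 + 0.15×39.3 + 0.27×19.8 + 0.11×56.4 = 44.235%
Difference = 44.235 − 40.5667 = 3.6683 pp.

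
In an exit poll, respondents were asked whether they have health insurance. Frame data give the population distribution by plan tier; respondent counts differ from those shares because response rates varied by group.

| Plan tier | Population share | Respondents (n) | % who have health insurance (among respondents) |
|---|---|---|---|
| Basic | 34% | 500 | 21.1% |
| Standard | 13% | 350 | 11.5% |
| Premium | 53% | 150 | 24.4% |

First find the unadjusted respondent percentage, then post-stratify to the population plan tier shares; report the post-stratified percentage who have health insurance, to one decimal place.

Naive respondent-only estimate (weights = respondent counts):
  (500/1000)×21.1 + (350/1000)×11.5 + (150/1000)×24.4 = 18.235%
Reweighting by population plan tier shares:
  0.34×21.1 + 0.13×11.5 + 0.53×24.4 = 21.601%

21.6%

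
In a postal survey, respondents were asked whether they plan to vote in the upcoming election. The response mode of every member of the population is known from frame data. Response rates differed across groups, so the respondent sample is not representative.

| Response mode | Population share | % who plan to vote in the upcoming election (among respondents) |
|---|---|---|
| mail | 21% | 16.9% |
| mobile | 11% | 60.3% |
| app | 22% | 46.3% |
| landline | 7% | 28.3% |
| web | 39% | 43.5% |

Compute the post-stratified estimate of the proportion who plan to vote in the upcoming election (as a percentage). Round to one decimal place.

39.3%

Each cell contributes population-share × respondent value:
  mail: 0.21 × 16.9 = 3.549
  mobile: 0.11 × 60.3 = 6.633
  app: 0.22 × 46.3 = 10.186
  landline: 0.07 × 28.3 = 1.981
  web: 0.39 × 43.5 = 16.965
Post-stratified estimate = 39.314 → 39.3%.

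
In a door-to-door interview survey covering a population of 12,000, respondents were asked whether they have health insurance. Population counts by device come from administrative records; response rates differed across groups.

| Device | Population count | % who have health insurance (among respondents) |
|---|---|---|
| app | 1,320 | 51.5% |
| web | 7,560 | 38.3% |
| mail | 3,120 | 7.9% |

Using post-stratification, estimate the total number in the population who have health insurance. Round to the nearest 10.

Estimated count per cell = population count × respondent percentage:
  app: 1,320 × 51.5% = 679.8
  web: 7,560 × 38.3% = 2895.48
  mail: 3,120 × 7.9% = 246.48
Estimated total = 3821.76 → 3,820.

3,820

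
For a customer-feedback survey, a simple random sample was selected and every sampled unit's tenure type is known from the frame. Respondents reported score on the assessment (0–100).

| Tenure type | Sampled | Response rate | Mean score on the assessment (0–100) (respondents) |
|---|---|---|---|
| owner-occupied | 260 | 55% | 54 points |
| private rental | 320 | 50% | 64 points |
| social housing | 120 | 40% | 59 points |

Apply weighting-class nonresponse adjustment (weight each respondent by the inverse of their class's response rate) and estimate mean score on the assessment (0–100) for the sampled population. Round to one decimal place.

59.4

Weighting each respondent by the inverse class response rate inflates each class back to its sampled size, so the class weight is n_sampled:
  owner-occupied: 260 × 54 = 14,040
  private rental: 320 × 64 = 20,480
  social housing: 120 × 59 = 7080
Adjusted estimate = 41,600 / 700 = 59.4286 → 59.4.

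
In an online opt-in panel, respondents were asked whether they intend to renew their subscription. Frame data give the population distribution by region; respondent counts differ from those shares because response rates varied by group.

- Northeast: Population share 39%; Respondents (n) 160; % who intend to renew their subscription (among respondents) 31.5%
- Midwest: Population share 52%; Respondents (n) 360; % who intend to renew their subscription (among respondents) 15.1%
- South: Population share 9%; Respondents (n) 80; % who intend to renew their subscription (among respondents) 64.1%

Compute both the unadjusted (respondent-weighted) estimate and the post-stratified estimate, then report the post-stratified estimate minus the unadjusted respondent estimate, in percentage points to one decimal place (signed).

Unadjusted (pooled respondent) estimate weights by respondent counts:
  (160/600)×31.5 + (360/600)×15.1 + (80/600)×64.1 = 26.0067%
Reweighting by population region shares:
  0.39×31.5 + 0.52×15.1 + 0.09×64.1 = 25.906%
Difference = 25.906 − 26.0067 = -0.1007 pp.

-0.1 percentage points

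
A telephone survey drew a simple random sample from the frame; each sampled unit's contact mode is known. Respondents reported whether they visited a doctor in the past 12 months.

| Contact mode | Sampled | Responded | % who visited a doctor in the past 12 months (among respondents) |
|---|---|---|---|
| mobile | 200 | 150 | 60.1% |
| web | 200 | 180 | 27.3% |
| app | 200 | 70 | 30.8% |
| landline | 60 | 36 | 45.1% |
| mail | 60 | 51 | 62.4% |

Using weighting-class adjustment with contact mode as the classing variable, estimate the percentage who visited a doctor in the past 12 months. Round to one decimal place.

Response rates by class: mobile 150/200 = 75%, web 180/200 = 90%, app 70/200 = 35%, landline 36/60 = 60%, mail 51/60 = 85%.
With weight = n_sampled/n_responded per class, the weighted class total is n_sampled:
  mobile: 200 × 60.1 = 12,020
  web: 200 × 27.3 = 5460
  app: 200 × 30.8 = 6160
  landline: 60 × 45.1 = 2706
  mail: 60 × 62.4 = 3744
Adjusted estimate = 30,090 / 720 = 41.7917 → 41.8%.

41.8%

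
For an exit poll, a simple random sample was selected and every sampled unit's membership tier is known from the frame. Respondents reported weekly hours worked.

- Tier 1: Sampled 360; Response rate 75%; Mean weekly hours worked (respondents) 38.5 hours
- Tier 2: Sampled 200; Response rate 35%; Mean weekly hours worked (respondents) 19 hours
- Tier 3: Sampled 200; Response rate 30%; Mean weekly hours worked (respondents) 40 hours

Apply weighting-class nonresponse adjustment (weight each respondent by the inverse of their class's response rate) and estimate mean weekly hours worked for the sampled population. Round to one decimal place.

With weight = n_sampled/n_responded per class, the weighted class total is n_sampled:
  Tier 1: 360 × 38.5 = 13,860
  Tier 2: 200 × 19 = 3800
  Tier 3: 200 × 40 = 8000
Adjusted estimate = 25,660 / 760 = 33.7632 → 33.8.

33.8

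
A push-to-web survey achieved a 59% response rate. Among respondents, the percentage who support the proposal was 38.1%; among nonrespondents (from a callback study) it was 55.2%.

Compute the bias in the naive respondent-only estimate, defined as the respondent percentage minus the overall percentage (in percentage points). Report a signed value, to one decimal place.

Nonresponse fraction = 1 − 0.59 = 0.41.
Bias = (nonresponse fraction) × (respondent percentage − nonrespondent percentage)
     = 0.41 × (38.1 − 55.2) = 0.41 × -17.1 = -7.011.

-7.0 percentage points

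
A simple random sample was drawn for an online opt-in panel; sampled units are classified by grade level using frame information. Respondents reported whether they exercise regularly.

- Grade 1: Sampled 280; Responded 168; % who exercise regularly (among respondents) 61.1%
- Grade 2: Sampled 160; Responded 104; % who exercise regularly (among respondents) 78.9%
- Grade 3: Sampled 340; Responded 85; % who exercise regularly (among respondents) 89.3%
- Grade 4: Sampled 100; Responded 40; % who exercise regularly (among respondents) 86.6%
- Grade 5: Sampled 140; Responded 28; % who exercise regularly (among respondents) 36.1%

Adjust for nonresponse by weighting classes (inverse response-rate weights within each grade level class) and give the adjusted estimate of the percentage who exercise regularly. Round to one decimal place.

72.4%

Response rates by class: Grade 1 168/280 = 60%, Grade 2 104/160 = 65%, Grade 3 85/340 = 25%, Grade 4 40/100 = 40%, Grade 5 28/140 = 20%.
Weighting each respondent by the inverse class response rate inflates each class back to its sampled size, so the class weight is n_sampled:
  Grade 1: 280 × 61.1 = 17,108
  Grade 2: 160 × 78.9 = 12,624
  Grade 3: 340 × 89.3 = 30,362
  Grade 4: 100 × 86.6 = 8660
  Grade 5: 140 × 36.1 = 5054
Adjusted estimate = 73,808 / 1,020 = 72.3608 → 72.4%.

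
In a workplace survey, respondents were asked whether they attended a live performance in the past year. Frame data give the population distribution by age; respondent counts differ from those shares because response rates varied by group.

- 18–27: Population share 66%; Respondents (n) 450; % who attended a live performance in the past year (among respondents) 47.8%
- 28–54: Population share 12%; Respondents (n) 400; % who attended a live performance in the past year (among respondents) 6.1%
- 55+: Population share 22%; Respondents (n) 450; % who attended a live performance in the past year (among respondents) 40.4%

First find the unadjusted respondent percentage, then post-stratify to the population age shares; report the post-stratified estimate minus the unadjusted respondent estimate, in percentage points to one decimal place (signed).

+8.8 percentage points

Without adjustment, the pooled respondent share is:
  (450/1300)×47.8 + (400/1300)×6.1 + (450/1300)×40.4 = 32.4077%
Post-stratifying to population shares instead:
  0.66×47.8 + 0.12×6.1 + 0.22×40.4 = 41.168%
Difference = 41.168 − 32.4077 = 8.7603 pp.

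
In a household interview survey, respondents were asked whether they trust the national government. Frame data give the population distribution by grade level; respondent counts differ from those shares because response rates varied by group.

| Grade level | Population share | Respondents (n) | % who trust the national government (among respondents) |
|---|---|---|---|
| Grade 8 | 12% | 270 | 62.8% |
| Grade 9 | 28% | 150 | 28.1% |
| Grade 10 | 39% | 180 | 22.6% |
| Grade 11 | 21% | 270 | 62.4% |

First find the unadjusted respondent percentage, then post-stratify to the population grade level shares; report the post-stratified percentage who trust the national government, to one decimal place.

37.3%

Without adjustment, the pooled respondent share is:
  (270/870)×62.8 + (150/870)×28.1 + (180/870)×22.6 + (270/870)×62.4 = 48.3759%
Post-stratifying to population shares instead:
  0.12×62.8 + 0.28×28.1 + 0.39×22.6 + 0.21×62.4 = 37.322%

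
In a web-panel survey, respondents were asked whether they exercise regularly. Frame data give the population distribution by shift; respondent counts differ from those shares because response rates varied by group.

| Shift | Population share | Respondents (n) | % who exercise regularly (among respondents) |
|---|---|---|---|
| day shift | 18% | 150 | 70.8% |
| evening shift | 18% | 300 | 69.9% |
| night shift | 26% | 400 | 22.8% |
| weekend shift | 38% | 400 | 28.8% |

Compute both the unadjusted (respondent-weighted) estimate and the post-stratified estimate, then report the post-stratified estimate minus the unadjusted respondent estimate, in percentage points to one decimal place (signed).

Without adjustment, the pooled respondent share is:
  (150/1250)×70.8 + (300/1250)×69.9 + (400/1250)×22.8 + (400/1250)×28.8 = 41.784%
Post-stratified estimate weights by population shares:
  0.18×70.8 + 0.18×69.9 + 0.26×22.8 + 0.38×28.8 = 42.198%
Difference = 42.198 − 41.784 = 0.414 pp.

+0.4 percentage points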